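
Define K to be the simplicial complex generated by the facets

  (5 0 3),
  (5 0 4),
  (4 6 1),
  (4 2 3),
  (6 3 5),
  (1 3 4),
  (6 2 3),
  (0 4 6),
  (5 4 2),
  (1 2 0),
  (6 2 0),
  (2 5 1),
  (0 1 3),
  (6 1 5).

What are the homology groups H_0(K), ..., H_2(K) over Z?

H_0 = Z,  H_1 = Z^2,  H_2 = Z.

Order the vertices as 0 < 1 < 2 < 3 < 4 < 5 < 6. Listing each simplex with vertices in this order, K has dimension 2 with simplices:

  0-simplices (7): [0], [1], [2], [3], [4], [5], [6]
  1-simplices (21): [0,1], [0,2], [0,3], [0,4], [0,5], [0,6], [1,2], [1,3], [1,4], [1,5], [1,6], [2,3], [2,4], [2,5], [2,6], [3,4], [3,5], [3,6], [4,5], [4,6], [5,6]
  2-simplices (14): [0,1,2], [0,1,3], [0,2,6], [0,3,5], [0,4,5], [0,4,6], [1,2,5], [1,3,4], [1,4,6], [1,5,6], [2,3,4], [2,3,6], [2,4,5], [3,5,6]

so the chain groups are C_0 ≅ Z^7, C_1 ≅ Z^21, C_2 ≅ Z^14.

Boundary ∂_1: C_1 → C_0 maps an edge to its endpoints' difference, ∂[p,q] = q − p. For instance
  ∂[1,6] = [6] − [1].
This gives a 7×21 integer matrix of rank 6; reducing to Smith normal form yields diagonal entries (1,1,1,1,1,1).

The boundary map ∂_2: C_2 → C_1 maps a triangle to the signed sum of its edges. For instance
  ∂[1,2,5] = [2,5] − [1,5] + [1,2],
  ∂[0,2,6] = [2,6] − [0,6] + [0,2].
This gives a 21×14 integer matrix of rank 13; reducing to Smith normal form yields diagonal entries (1,1,1,1,1,1,1,1,1,1,1,1,1).

Computing H_k = (kernel of ∂_k) / (image of ∂_{k+1}):

  H_0: rank C_0 − rank ∂_1 = 7 − 6 = 1, and the invariant factors of ∂_1 are all 1, so H_0 = Z.
  H_1: rank ker ∂_1 − rank ∂_2 = (21 − 6) − 13 = 2, and the invariant factors of ∂_2 are all 1, so H_1 = Z^2.
  H_2: rank ker ∂_2 − rank ∂_3 = (14 − 13) − 0 = 1, and there is no ∂_3, so H_2 = Z.

As a check, the Euler characteristic is 7 − 21 + 14 = 0, which agrees with 1 − 2 + 1 = 0.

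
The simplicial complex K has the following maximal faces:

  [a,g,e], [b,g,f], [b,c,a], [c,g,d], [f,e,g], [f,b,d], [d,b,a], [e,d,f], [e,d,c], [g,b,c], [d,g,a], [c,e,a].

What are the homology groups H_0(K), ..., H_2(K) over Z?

H_0 = Z,  H_1 = Z/2Z,  H_2 = 0.

We work with the vertex ordering a < b < c < d < e < f < g. The simplices of K, each written with vertices in increasing order, are:

  0-simplices (7): a, b, c, d, e, f, g
  1-simplices (18): ab, ac, ad, ae, ag, bc, bd, bf, bg, cd, ce, cg, de, df, dg, ef, eg, fg
  2-simplices (12): abc, abd, ace, adg, aeg, bcg, bdf, bfg, cde, cdg, def, efg

Hence C_0 ≅ Z^7, C_1 ≅ Z^18, C_2 ≅ Z^12.

∂_1: C_1 → C_0 maps an edge to its endpoints' difference, ∂[p,q] = q − p. For instance
  ∂bf = f − b.
As a 7×18 matrix over Z this has rank 6, with invariant factors (1,1,1,1,1,1).

The boundary map ∂_2: C_2 → C_1 acts by ∂[p,q,r] = [q,r] − [p,r] + [p,q]. For instance
  ∂bdf = df − bf + bd,
  ∂cde = de − ce + cd.
As a 18×12 matrix over Z this has rank 12, with invariant factors (1,1,1,1,1,1,1,1,1,1,1,2).

Computing H_k = (kernel of ∂_k) / (image of ∂_{k+1}):

  H_0: rank C_0 − rank ∂_1 = 7 − 6 = 1, and the invariant factors of ∂_1 are all 1, so H_0 = Z.
  H_1: rank ker ∂_1 − rank ∂_2 = (18 − 6) − 12 = 0, and ∂_2 has invariant factor 2 > 1, so H_1 = Z/2Z.
  H_2: rank ker ∂_2 − rank ∂_3 = (12 − 12) − 0 = 0, and there is no ∂_3, so H_2 = 0.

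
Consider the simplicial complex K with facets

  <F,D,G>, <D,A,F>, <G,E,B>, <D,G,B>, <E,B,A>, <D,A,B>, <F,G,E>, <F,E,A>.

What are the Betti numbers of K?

b_0 = 1, b_1 = 0, b_2 = 1.

We work with the vertex ordering A < B < D < E < F < G. The simplices of K, each written with vertices in increasing order, are:

  0-simplices (6): A, B, D, E, F, G
  1-simplices (12): AB, AD, AE, AF, BD, BE, BG, DF, DG, EF, EG, FG
  2-simplices (8): ABD, ABE, ADF, AEF, BDG, BEG, DFG, EFG

so the chain groups are C_0 ≅ Z^6, C_1 ≅ Z^12, C_2 ≅ Z^8.

Boundary ∂_1: C_1 → C_0 maps an edge to its endpoints' difference, ∂[p,q] = q − p.
The 6×12 boundary matrix has rank 5 and Smith normal form diag(1,1,1,1,1).

Boundary ∂_2: C_2 → C_1 sends each 2-simplex [p,q,r] to [q,r] − [p,r] + [p,q]. For instance
  ∂BDG = DG − BG + BD,
  ∂ABE = BE − AE + AB.
As a 12×8 matrix over Z this has rank 7, with invariant factors (1,1,1,1,1,1,1).

Now H_k = ker ∂_k / im ∂_{k+1}, so:

  H_0: rank C_0 − rank ∂_1 = 6 − 5 = 1, and the invariant factors of ∂_1 are all 1, so H_0 = Z.
  H_1: rank ker ∂_1 − rank ∂_2 = (12 − 5) − 7 = 0, and the invariant factors of ∂_2 are all 1, so H_1 = 0.
  H_2: rank ker ∂_2 − rank ∂_3 = (8 − 7) − 0 = 1, and there is no ∂_3, so H_2 = Z.

Hence the Betti numbers are b_0 = 1, b_1 = 0, b_2 = 1.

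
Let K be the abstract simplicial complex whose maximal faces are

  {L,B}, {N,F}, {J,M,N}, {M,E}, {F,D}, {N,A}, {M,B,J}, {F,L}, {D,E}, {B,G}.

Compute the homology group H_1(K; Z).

Order the vertices as A < B < D < E < F < G < J < L < M < N. Listing each simplex with vertices in this order, K has dimension 2 with simplices:

  0-simplices (10): A, B, D, E, F, G, J, L, M, N
  1-simplices (13): AN, BG, BJ, BL, BM, DE, DF, EM, FL, FN, JM, JN, MN
  2-simplices (2): BJM, JMN

Hence C_0 ≅ Z^10, C_1 ≅ Z^13, C_2 ≅ Z^2.

Boundary ∂_1: C_1 → C_0 sends each edge [p,q] (with p < q) to q − p. For instance
  ∂DF = F − D.
The 10×13 boundary matrix has rank 9 and Smith normal form diag(1,1,1,1,1,1,1,1,1).

The boundary map ∂_2: C_2 → C_1 sends each 2-simplex [p,q,r] to [q,r] − [p,r] + [p,q]. For instance
  ∂BJM = JM − BM + BJ,
  ∂JMN = MN − JN + JM.
The resulting 13×2 matrix has rank 2, and its Smith normal form has invariant factors (1,1).

Computing H_k = (kernel of ∂_k) / (image of ∂_{k+1}):

  H_1: rank ker ∂_1 − rank ∂_2 = (13 − 9) − 2 = 2, and the invariant factors of ∂_2 are all 1, so H_1 ≅ Z^2.

H_1 ≅ Z^2.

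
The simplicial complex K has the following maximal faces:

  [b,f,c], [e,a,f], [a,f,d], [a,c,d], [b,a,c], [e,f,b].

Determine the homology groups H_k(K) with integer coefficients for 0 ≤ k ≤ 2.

Fix the vertex order a < b < c < d < e < f and write every simplex with vertices in increasing order. Then dim K = 2 and the simplices of K are:

  0-simplices (6): a, b, c, d, e, f
  1-simplices (12): ab, ac, ad, ae, af, bc, be, bf, cd, cf, df, ef
  2-simplices (6): abc, acd, adf, aef, bcf, bef

so the chain groups are C_0 ≅ Z^6, C_1 ≅ Z^12, C_2 ≅ Z^6.

The boundary map ∂_1: C_1 → C_0 sends each edge [p,q] (with p < q) to q − p. For instance
  ∂cf = f − c.
This gives a 6×12 integer matrix of rank 5; reducing to Smith normal form yields diagonal entries (1,1,1,1,1).

The boundary map ∂_2: C_2 → C_1 acts by ∂[p,q,r] = [q,r] − [p,r] + [p,q]. For instance
  ∂bef = ef − bf + be,
  ∂aef = ef − af + ae.
This gives a 12×6 integer matrix of rank 6; reducing to Smith normal form yields diagonal entries (1,1,1,1,1,1).

Computing H_k = (kernel of ∂_k) / (image of ∂_{k+1}):

  H_0: rank C_0 − rank ∂_1 = 6 − 5 = 1, and the invariant factors of ∂_1 are all 1, so H_0 ≅ Z.
  H_1: rank ker ∂_1 − rank ∂_2 = (12 − 5) − 6 = 1, and the invariant factors of ∂_2 are all 1, so H_1 ≅ Z.
  H_2: rank ker ∂_2 − rank ∂_3 = (6 − 6) − 0 = 0, and there is no ∂_3, so H_2 ≅ 0.

As a check, the Euler characteristic is 6 − 12 + 6 = 0, which agrees with 1 − 1 + 0 = 0.

H_0 = Z,  H_1 = Z,  H_2 = 0.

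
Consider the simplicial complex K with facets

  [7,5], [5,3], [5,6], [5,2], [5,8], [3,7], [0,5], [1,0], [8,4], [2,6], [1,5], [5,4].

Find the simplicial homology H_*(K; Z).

H_0 ≅ Z,  H_1 ≅ Z^4.

Take the total order 0 < 1 < 2 < 3 < 4 < 5 < 6 < 7 < 8 on the vertex set. Then K (dimension 1) consists of the simplices:

  0-simplices (9): [0], [1], [2], [3], [4], [5], [6], [7], [8]
  1-simplices (12): [0,1], [0,5], [1,5], [2,5], [2,6], [3,5], [3,7], [4,5], [4,8], [5,6], [5,7], [5,8]

so the chain groups are C_0 ≅ Z^9, C_1 ≅ Z^12.

∂_1: C_1 → C_0 is given by ∂[p,q] = [q] − [p].
This gives a 9×12 integer matrix of rank 8; reducing to Smith normal form yields diagonal entries (1,1,1,1,1,1,1,1).

Computing H_k = (kernel of ∂_k) / (image of ∂_{k+1}):

  H_0: rank C_0 − rank ∂_1 = 9 − 8 = 1, and the invariant factors of ∂_1 are all 1, so H_0 ≅ Z.
  H_1: rank ker ∂_1 − rank ∂_2 = (12 − 8) − 0 = 4, and there is no ∂_2, so H_1 ≅ Z^4.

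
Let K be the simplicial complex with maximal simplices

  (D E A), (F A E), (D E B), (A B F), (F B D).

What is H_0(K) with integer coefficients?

We work with the vertex ordering A < B < D < E < F. The simplices of K, each written with vertices in increasing order, are:

  0-simplices (5): A, B, D, E, F
  1-simplices (10): AB, AD, AE, AF, BD, BE, BF, DE, DF, EF
  2-simplices (5): ABF, ADE, AEF, BDE, BDF

giving chain groups C_0 ≅ Z^5, C_1 ≅ Z^10, C_2 ≅ Z^5.

Boundary ∂_1: C_1 → C_0 sends each edge [p,q] (with p < q) to q − p. For instance
  ∂DF = F − D.
The 5×10 boundary matrix has rank 4 and Smith normal form diag(1,1,1,1).

∂_2: C_2 → C_1 acts by ∂[p,q,r] = [q,r] − [p,r] + [p,q]. For instance
  ∂ABF = BF − AF + AB,
  ∂ADE = DE − AE + AD.
The resulting 10×5 matrix has rank 5, and its Smith normal form has invariant factors (1,1,1,1,1).

Reading off H_k = ker ∂_k / im ∂_{k+1}:

  H_0: rank C_0 − rank ∂_1 = 5 − 4 = 1, and the invariant factors of ∂_1 are all 1, so H_0 ≅ Z.

H_0 ≅ Z.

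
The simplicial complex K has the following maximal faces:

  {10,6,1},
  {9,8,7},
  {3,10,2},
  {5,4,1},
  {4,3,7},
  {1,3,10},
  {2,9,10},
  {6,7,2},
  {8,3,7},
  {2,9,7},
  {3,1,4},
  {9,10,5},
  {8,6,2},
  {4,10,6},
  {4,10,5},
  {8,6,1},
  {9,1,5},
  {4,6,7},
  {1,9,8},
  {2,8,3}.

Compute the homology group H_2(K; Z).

Order the vertices as 1 < 2 < 3 < 4 < 5 < 6 < 7 < 8 < 9 < 10. Listing each simplex with vertices in this order, K has dimension 2 with simplices:

  0-simplices (10): [1], [2], [3], [4], [5], [6], [7], [8], [9], [10]
  1-simplices (30): (30 of them)
  2-simplices (20): (20 of them)

Hence C_0 ≅ Z^10, C_1 ≅ Z^30, C_2 ≅ Z^20.

∂_1: C_1 → C_0 is given by ∂[p,q] = [q] − [p]. For instance
  ∂[1,9] = [9] − [1].
The 10×30 boundary matrix has rank 9 and Smith normal form diag(1,1,1,1,1,1,1,1,1).

Boundary ∂_2: C_2 → C_1 maps a triangle to the signed sum of its edges. For instance
  ∂[1,3,10] = [3,10] − [1,10] + [1,3],
  ∂[3,7,8] = [7,8] − [3,8] + [3,7].
As a 30×20 matrix over Z this has rank 20, with invariant factors (1,1,1,1,1,1,1,1,1,1,1,1,1,1,1,1,1,1,1,2).

From H_k ≅ ker(∂_k) / im(∂_{k+1}) we obtain:

  H_2: rank ker ∂_2 − rank ∂_3 = (20 − 20) − 0 = 0, and there is no ∂_3, so H_2 ≅ 0.

H_2 = 0.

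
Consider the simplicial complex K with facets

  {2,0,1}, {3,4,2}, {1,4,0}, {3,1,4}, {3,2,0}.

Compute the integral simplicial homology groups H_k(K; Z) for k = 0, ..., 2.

H_0 = Z,  H_1 = Z,  H_2 = 0.

Take the total order 0 < 1 < 2 < 3 < 4 on the vertex set. Then K (dimension 2) consists of the simplices:

  0-simplices (5): [0], [1], [2], [3], [4]
  1-simplices (10): [0,1], [0,2], [0,3], [0,4], [1,2], [1,3], [1,4], [2,3], [2,4], [3,4]
  2-simplices (5): [0,1,2], [0,1,4], [0,2,3], [1,3,4], [2,3,4]

giving chain groups C_0 ≅ Z^5, C_1 ≅ Z^10, C_2 ≅ Z^5.

∂_1: C_1 → C_0 is given by ∂[p,q] = [q] − [p]. For instance
  ∂[0,2] = [2] − [0].
As a 5×10 matrix over Z this has rank 4, with invariant factors (1,1,1,1).

∂_2: C_2 → C_1 maps a triangle to the signed sum of its edges. For instance
  ∂[0,1,2] = [1,2] − [0,2] + [0,1],
  ∂[1,3,4] = [3,4] − [1,4] + [1,3].
As a 10×5 matrix over Z this has rank 5, with invariant factors (1,1,1,1,1).

Computing H_k = (kernel of ∂_k) / (image of ∂_{k+1}):

  H_0: rank C_0 − rank ∂_1 = 5 − 4 = 1, and the invariant factors of ∂_1 are all 1, so H_0 = Z.
  H_1: rank ker ∂_1 − rank ∂_2 = (10 − 4) − 5 = 1, and the invariant factors of ∂_2 are all 1, so H_1 = Z.
  H_2: rank ker ∂_2 − rank ∂_3 = (5 − 5) − 0 = 0, and there is no ∂_3, so H_2 = 0.

(K is a triangulation of the Möbius band.)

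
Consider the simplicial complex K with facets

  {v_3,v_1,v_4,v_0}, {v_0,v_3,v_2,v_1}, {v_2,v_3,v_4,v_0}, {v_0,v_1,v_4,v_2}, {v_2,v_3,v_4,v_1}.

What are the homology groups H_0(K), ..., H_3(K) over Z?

H_0 ≅ Z,  H_1 = 0,  H_2 = 0,  H_3 ≅ Z.

Take the total order v_0 < v_1 < v_2 < v_3 < v_4 on the vertex set. Then K (dimension 3) consists of the simplices:

  0-simplices (5): [v_0], [v_1], [v_2], [v_3], [v_4]
  1-simplices (10): [v_0,v_1], [v_0,v_2], [v_0,v_3], [v_0,v_4], [v_1,v_2], [v_1,v_3], [v_1,v_4], [v_2,v_3], [v_2,v_4], [v_3,v_4]
  2-simplices (10): [v_0,v_1,v_2], [v_0,v_1,v_3], [v_0,v_1,v_4], [v_0,v_2,v_3], [v_0,v_2,v_4], [v_0,v_3,v_4], [v_1,v_2,v_3], [v_1,v_2,v_4], [v_1,v_3,v_4], [v_2,v_3,v_4]
  3-simplices (5): [v_0,v_1,v_2,v_3], [v_0,v_1,v_2,v_4], [v_0,v_1,v_3,v_4], [v_0,v_2,v_3,v_4], [v_1,v_2,v_3,v_4]

giving chain groups C_0 ≅ Z^5, C_1 ≅ Z^10, C_2 ≅ Z^10, C_3 ≅ Z^5.

The boundary map ∂_1: C_1 → C_0 maps an edge to its endpoints' difference, ∂[p,q] = q − p. For instance
  ∂[v_0,v_1] = [v_1] − [v_0].
This gives a 5×10 integer matrix of rank 4; reducing to Smith normal form yields diagonal entries (1,1,1,1).

Boundary ∂_2: C_2 → C_1 sends each 2-simplex [p,q,r] to [q,r] − [p,r] + [p,q]. For instance
  ∂[v_1,v_2,v_3] = [v_2,v_3] − [v_1,v_3] + [v_1,v_2],
  ∂[v_0,v_2,v_3] = [v_2,v_3] − [v_0,v_3] + [v_0,v_2].
As a 10×10 matrix over Z this has rank 6, with invariant factors (1,1,1,1,1,1).

The boundary map ∂_3: C_3 → C_2 sends each 3-simplex σ to the alternating sum Σ_i (−1)^i (σ with its i-th vertex removed). For instance
  ∂[v_0,v_1,v_2,v_4] = [v_1,v_2,v_4] − [v_0,v_2,v_4] + [v_0,v_1,v_4] − [v_0,v_1,v_2],
  ∂[v_1,v_2,v_3,v_4] = [v_2,v_3,v_4] − [v_1,v_3,v_4] + [v_1,v_2,v_4] − [v_1,v_2,v_3].
As a 10×5 matrix over Z this has rank 4, with invariant factors (1,1,1,1).

Now H_k = ker ∂_k / im ∂_{k+1}, so:

  H_0: rank C_0 − rank ∂_1 = 5 − 4 = 1, and the invariant factors of ∂_1 are all 1, so H_0 = Z.
  H_1: rank ker ∂_1 − rank ∂_2 = (10 − 4) − 6 = 0, and the invariant factors of ∂_2 are all 1, so H_1 = 0.
  H_2: rank ker ∂_2 − rank ∂_3 = (10 − 6) − 4 = 0, and the invariant factors of ∂_3 are all 1, so H_2 = 0.
  H_3: rank ker ∂_3 − rank ∂_4 = (5 − 4) − 0 = 1, and there is no ∂_4, so H_3 = Z.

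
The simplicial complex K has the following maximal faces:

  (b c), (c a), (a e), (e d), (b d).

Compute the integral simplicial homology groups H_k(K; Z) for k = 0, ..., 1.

H_0 ≅ Z,  H_1 ≅ Z.

Fix the vertex order a < b < c < d < e and write every simplex with vertices in increasing order. Then dim K = 1 and the simplices of K are:

  0-simplices (5): a, b, c, d, e
  1-simplices (5): ac, ae, bc, bd, de

so the chain groups are C_0 ≅ Z^5, C_1 ≅ Z^5.

Boundary ∂_1: C_1 → C_0 maps an edge to its endpoints' difference, ∂[p,q] = q − p.
The 5×5 boundary matrix has rank 4 and Smith normal form diag(1,1,1,1).

From H_k ≅ ker(∂_k) / im(∂_{k+1}) we obtain:

  H_0: rank C_0 − rank ∂_1 = 5 − 4 = 1, and the invariant factors of ∂_1 are all 1, so H_0 = Z.
  H_1: rank ker ∂_1 − rank ∂_2 = (5 − 4) − 0 = 1, and there is no ∂_2, so H_1 = Z.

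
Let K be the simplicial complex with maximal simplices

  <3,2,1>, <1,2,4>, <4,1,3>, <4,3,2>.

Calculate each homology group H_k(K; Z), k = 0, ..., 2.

H_0 = Z,  H_1 = 0,  H_2 = Z.

K has 4 vertices, 6 edges, 4 triangles.
rank ∂_0 = 0, rank ∂_1 = 3 ⇒ b_0 = 4 − 0 − 3 = 1; all invariant factors of ∂_1 are 1 so no torsion. So H_0 ≅ Z.
rank ∂_1 = 3, rank ∂_2 = 3 ⇒ b_1 = 6 − 3 − 3 = 0; all invariant factors of ∂_2 are 1 so no torsion. So H_1 ≅ 0.
rank ∂_2 = 3, rank ∂_3 = 0 ⇒ b_2 = 4 − 3 − 0 = 1. So H_2 ≅ Z.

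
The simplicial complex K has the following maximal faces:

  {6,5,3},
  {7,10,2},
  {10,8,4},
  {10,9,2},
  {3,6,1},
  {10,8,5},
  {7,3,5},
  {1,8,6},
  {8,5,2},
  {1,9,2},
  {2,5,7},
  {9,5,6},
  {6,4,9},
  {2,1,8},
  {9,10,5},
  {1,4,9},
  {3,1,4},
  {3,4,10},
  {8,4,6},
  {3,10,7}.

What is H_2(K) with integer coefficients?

K has 10 vertices, 30 edges, 20 triangles.
rank ∂_2 = 20, rank ∂_3 = 0 ⇒ b_2 = 20 − 20 − 0 = 0. So H_2 = 0.

H_2 ≅ 0.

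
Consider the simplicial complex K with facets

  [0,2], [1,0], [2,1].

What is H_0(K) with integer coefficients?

H_0 = Z.

Take the total order 0 < 1 < 2 on the vertex set. Then K (dimension 1) consists of the simplices:

  0-simplices (3): [0], [1], [2]
  1-simplices (3): [0,1], [0,2], [1,2]

Hence C_0 ≅ Z^3, C_1 ≅ Z^3.

The boundary map ∂_1: C_1 → C_0 sends each edge [p,q] (with p < q) to q − p. For instance
  ∂[1,2] = [2] − [1].
The 3×3 boundary matrix has rank 2 and Smith normal form diag(1,1).

From H_k ≅ ker(∂_k) / im(∂_{k+1}) we obtain:

  H_0: rank C_0 − rank ∂_1 = 3 − 2 = 1, and the invariant factors of ∂_1 are all 1, so H_0 = Z.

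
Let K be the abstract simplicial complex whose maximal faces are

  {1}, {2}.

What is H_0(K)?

Fix the vertex order 1 < 2 and write every simplex with vertices in increasing order. Then dim K = 0 and the simplices of K are:

  0-simplices (2): [1], [2]

Hence C_0 ≅ Z^2.

From H_k ≅ ker(∂_k) / im(∂_{k+1}) we obtain:

  H_0: rank C_0 − rank ∂_1 = 2 − 0 = 2, and there is no ∂_1, so H_0 = Z^2.

H_0 ≅ Z^2.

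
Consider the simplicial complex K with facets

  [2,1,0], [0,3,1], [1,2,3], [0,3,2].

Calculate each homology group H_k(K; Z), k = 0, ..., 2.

H_0 ≅ Z,  H_1 = 0,  H_2 ≅ Z.

We work with the vertex ordering 0 < 1 < 2 < 3. The simplices of K, each written with vertices in increasing order, are:

  0-simplices (4): [0], [1], [2], [3]
  1-simplices (6): [0,1], [0,2], [0,3], [1,2], [1,3], [2,3]
  2-simplices (4): [0,1,2], [0,1,3], [0,2,3], [1,2,3]

giving chain groups C_0 ≅ Z^4, C_1 ≅ Z^6, C_2 ≅ Z^4.

The boundary map ∂_1: C_1 → C_0 maps an edge to its endpoints' difference, ∂[p,q] = q − p.
The resulting 4×6 matrix has rank 3, and its Smith normal form has invariant factors (1,1,1).

The boundary map ∂_2: C_2 → C_1 maps a triangle to the signed sum of its edges. For instance
  ∂[0,1,2] = [1,2] − [0,2] + [0,1],
  ∂[0,1,3] = [1,3] − [0,3] + [0,1].
The resulting 6×4 matrix has rank 3, and its Smith normal form has invariant factors (1,1,1).

Computing H_k = (kernel of ∂_k) / (image of ∂_{k+1}):

  H_0: rank C_0 − rank ∂_1 = 4 − 3 = 1, and the invariant factors of ∂_1 are all 1, so H_0 = Z.
  H_1: rank ker ∂_1 − rank ∂_2 = (6 − 3) − 3 = 0, and the invariant factors of ∂_2 are all 1, so H_1 = 0.
  H_2: rank ker ∂_2 − rank ∂_3 = (4 − 3) − 0 = 1, and there is no ∂_3, so H_2 = Z.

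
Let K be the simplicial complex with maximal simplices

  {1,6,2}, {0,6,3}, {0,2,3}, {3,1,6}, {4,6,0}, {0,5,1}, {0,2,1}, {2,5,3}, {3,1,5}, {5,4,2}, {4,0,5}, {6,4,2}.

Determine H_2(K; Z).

H_2 = 0.

Take the total order 0 < 1 < 2 < 3 < 4 < 5 < 6 on the vertex set. Then K (dimension 2) consists of the simplices:

  0-simplices (7): [0], [1], [2], [3], [4], [5], [6]
  1-simplices (18): [0,1], [0,2], [0,3], [0,4], [0,5], [0,6], [1,2], [1,3], [1,5], [1,6], [2,3], [2,4], [2,5], [2,6], [3,5], [3,6], [4,5], [4,6]
  2-simplices (12): [0,1,2], [0,1,5], [0,2,3], [0,3,6], [0,4,5], [0,4,6], [1,2,6], [1,3,5], [1,3,6], [2,3,5], [2,4,5], [2,4,6]

Hence C_0 ≅ Z^7, C_1 ≅ Z^18, C_2 ≅ Z^12.

∂_1: C_1 → C_0 sends each edge [p,q] (with p < q) to q − p.
As a 7×18 matrix over Z this has rank 6, with invariant factors (1,1,1,1,1,1).

∂_2: C_2 → C_1 sends each 2-simplex [p,q,r] to [q,r] − [p,r] + [p,q]. For instance
  ∂[1,3,6] = [3,6] − [1,6] + [1,3],
  ∂[0,2,3] = [2,3] − [0,3] + [0,2].
The resulting 18×12 matrix has rank 12, and its Smith normal form has invariant factors (1,1,1,1,1,1,1,1,1,1,1,2).

From H_k ≅ ker(∂_k) / im(∂_{k+1}) we obtain:

  H_2: rank ker ∂_2 − rank ∂_3 = (12 − 12) − 0 = 0, and there is no ∂_3, so H_2 ≅ 0.

(K is a triangulation of the real projective plane RP^2.)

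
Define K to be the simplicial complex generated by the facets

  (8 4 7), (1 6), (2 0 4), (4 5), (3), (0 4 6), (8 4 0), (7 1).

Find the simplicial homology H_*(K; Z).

H_0 = Z^2,  H_1 = Z,  H_2 = 0.

K has 9 vertices, 12 edges, 4 triangles.
rank ∂_0 = 0, rank ∂_1 = 7 ⇒ b_0 = 9 − 0 − 7 = 2; all invariant factors of ∂_1 are 1 so no torsion. So H_0 = Z^2.
rank ∂_1 = 7, rank ∂_2 = 4 ⇒ b_1 = 12 − 7 − 4 = 1; all invariant factors of ∂_2 are 1 so no torsion. So H_1 = Z.
rank ∂_2 = 4, rank ∂_3 = 0 ⇒ b_2 = 4 − 4 − 0 = 0. So H_2 = 0.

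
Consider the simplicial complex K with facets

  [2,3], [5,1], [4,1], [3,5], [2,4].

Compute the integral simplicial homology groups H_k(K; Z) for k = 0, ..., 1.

K has 5 vertices, 5 edges.
rank ∂_0 = 0, rank ∂_1 = 4 ⇒ b_0 = 5 − 0 − 4 = 1; all invariant factors of ∂_1 are 1 so no torsion. So H_0 ≅ Z.
rank ∂_1 = 4, rank ∂_2 = 0 ⇒ b_1 = 5 − 4 − 0 = 1. So H_1 ≅ Z.

H_0 = Z,  H_1 = Z.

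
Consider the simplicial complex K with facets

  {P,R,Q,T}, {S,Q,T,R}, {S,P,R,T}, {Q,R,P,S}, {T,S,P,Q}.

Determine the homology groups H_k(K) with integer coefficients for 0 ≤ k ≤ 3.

H_0 ≅ Z,  H_1 = 0,  H_2 = 0,  H_3 ≅ Z.

Fix the vertex order P < Q < R < S < T and write every simplex with vertices in increasing order. Then dim K = 3 and the simplices of K are:

  0-simplices (5): P, Q, R, S, T
  1-simplices (10): PQ, PR, PS, PT, QR, QS, QT, RS, RT, ST
  2-simplices (10): PQR, PQS, PQT, PRS, PRT, PST, QRS, QRT, QST, RST
  3-simplices (5): PQRS, PQRT, PQST, PRST, QRST

giving chain groups C_0 ≅ Z^5, C_1 ≅ Z^10, C_2 ≅ Z^10, C_3 ≅ Z^5.

∂_1: C_1 → C_0 is given by ∂[p,q] = [q] − [p]. For instance
  ∂PS = S − P.
The resulting 5×10 matrix has rank 4, and its Smith normal form has invariant factors (1,1,1,1).

The boundary map ∂_2: C_2 → C_1 acts by ∂[p,q,r] = [q,r] − [p,r] + [p,q]. For instance
  ∂PRT = RT − PT + PR,
  ∂RST = ST − RT + RS.
The resulting 10×10 matrix has rank 6, and its Smith normal form has invariant factors (1,1,1,1,1,1).

The boundary map ∂_3: C_3 → C_2 sends each 3-simplex σ to the alternating sum Σ_i (−1)^i (σ with its i-th vertex removed). For instance
  ∂PQRS = QRS − PRS + PQS − PQR,
  ∂PQRT = QRT − PRT + PQT − PQR.
The 10×5 boundary matrix has rank 4 and Smith normal form diag(1,1,1,1).

Now H_k = ker ∂_k / im ∂_{k+1}, so:

  H_0: rank C_0 − rank ∂_1 = 5 − 4 = 1, and the invariant factors of ∂_1 are all 1, so H_0 ≅ Z.
  H_1: rank ker ∂_1 − rank ∂_2 = (10 − 4) − 6 = 0, and the invariant factors of ∂_2 are all 1, so H_1 ≅ 0.
  H_2: rank ker ∂_2 − rank ∂_3 = (10 − 6) − 4 = 0, and the invariant factors of ∂_3 are all 1, so H_2 ≅ 0.
  H_3: rank ker ∂_3 − rank ∂_4 = (5 − 4) − 0 = 1, and there is no ∂_4, so H_3 ≅ Z.

As a check, the Euler characteristic is 5 − 10 + 10 − 5 = 0, which agrees with 1 − 0 + 0 − 1 = 0.
(K is a triangulation of the 3-sphere S^3.)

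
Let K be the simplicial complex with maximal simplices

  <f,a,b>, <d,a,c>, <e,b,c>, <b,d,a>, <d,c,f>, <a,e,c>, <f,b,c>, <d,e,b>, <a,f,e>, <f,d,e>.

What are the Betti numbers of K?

Order the vertices as a < b < c < d < e < f. Listing each simplex with vertices in this order, K has dimension 2 with simplices:

  0-simplices (6): a, b, c, d, e, f
  1-simplices (15): ab, ac, ad, ae, af, bc, bd, be, bf, cd, ce, cf, de, df, ef
  2-simplices (10): abd, abf, acd, ace, aef, bce, bcf, bde, cdf, def

Hence C_0 ≅ Z^6, C_1 ≅ Z^15, C_2 ≅ Z^10.

∂_1: C_1 → C_0 sends each edge [p,q] (with p < q) to q − p.
This gives a 6×15 integer matrix of rank 5; reducing to Smith normal form yields diagonal entries (1,1,1,1,1).

The boundary map ∂_2: C_2 → C_1 maps a triangle to the signed sum of its edges. For instance
  ∂acd = cd − ad + ac,
  ∂bce = ce − be + bc.
The 15×10 boundary matrix has rank 10 and Smith normal form diag(1,1,1,1,1,1,1,1,1,2).

Now H_k = ker ∂_k / im ∂_{k+1}, so:

  H_0: rank C_0 − rank ∂_1 = 6 − 5 = 1, and the invariant factors of ∂_1 are all 1, so H_0 ≅ Z.
  H_1: rank ker ∂_1 − rank ∂_2 = (15 − 5) − 10 = 0, and ∂_2 has invariant factor 2 > 1, so H_1 ≅ Z_2.
  H_2: rank ker ∂_2 − rank ∂_3 = (10 − 10) − 0 = 0, and there is no ∂_3, so H_2 ≅ 0.

(K is a triangulation of the real projective plane RP^2.)

Hence the Betti numbers are b_0 = 1, b_1 = 0, b_2 = 0.

b_0 = 1, b_1 = 0, b_2 = 0.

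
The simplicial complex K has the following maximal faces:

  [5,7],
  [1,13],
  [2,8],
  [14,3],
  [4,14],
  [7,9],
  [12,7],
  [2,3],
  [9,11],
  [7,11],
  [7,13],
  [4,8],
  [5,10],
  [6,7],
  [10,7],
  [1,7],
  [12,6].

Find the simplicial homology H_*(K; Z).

K has 14 vertices, 17 edges.
rank ∂_0 = 0, rank ∂_1 = 12 ⇒ b_0 = 14 − 0 − 12 = 2; all invariant factors of ∂_1 are 1 so no torsion. So H_0 = Z^2.
rank ∂_1 = 12, rank ∂_2 = 0 ⇒ b_1 = 17 − 12 − 0 = 5. So H_1 = Z^5.

H_0 ≅ Z^2,  H_1 ≅ Z^5.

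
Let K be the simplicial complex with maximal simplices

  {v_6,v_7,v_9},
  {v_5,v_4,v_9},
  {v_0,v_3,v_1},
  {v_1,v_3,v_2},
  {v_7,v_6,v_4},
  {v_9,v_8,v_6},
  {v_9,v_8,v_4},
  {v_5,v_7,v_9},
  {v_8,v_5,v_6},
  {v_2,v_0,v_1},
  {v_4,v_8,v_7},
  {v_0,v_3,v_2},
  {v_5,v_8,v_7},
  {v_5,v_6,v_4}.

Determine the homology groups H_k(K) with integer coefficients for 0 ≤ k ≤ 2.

Take the total order v_0 < v_1 < v_2 < v_3 < v_4 < v_5 < v_6 < v_7 < v_8 < v_9 on the vertex set. Then K (dimension 2) consists of the simplices:

  0-simplices (10): [v_0], [v_1], [v_2], [v_3], [v_4], [v_5], [v_6], [v_7], [v_8], [v_9]
  1-simplices (21): (21 of them)
  2-simplices (14): (14 of them)

giving chain groups C_0 ≅ Z^10, C_1 ≅ Z^21, C_2 ≅ Z^14.

Boundary ∂_1: C_1 → C_0 maps an edge to its endpoints' difference, ∂[p,q] = q − p. For instance
  ∂[v_1,v_3] = [v_3] − [v_1].
As a 10×21 matrix over Z this has rank 8, with invariant factors (1,1,1,1,1,1,1,1).

Boundary ∂_2: C_2 → C_1 sends each 2-simplex [p,q,r] to [q,r] − [p,r] + [p,q]. For instance
  ∂[v_0,v_2,v_3] = [v_2,v_3] − [v_0,v_3] + [v_0,v_2],
  ∂[v_6,v_7,v_9] = [v_7,v_9] − [v_6,v_9] + [v_6,v_7].
This gives a 21×14 integer matrix of rank 13; reducing to Smith normal form yields diagonal entries (1,1,1,1,1,1,1,1,1,1,1,1,2).

Now H_k = ker ∂_k / im ∂_{k+1}, so:

  H_0: rank C_0 − rank ∂_1 = 10 − 8 = 2, and the invariant factors of ∂_1 are all 1, so H_0 = Z^2.
  H_1: rank ker ∂_1 − rank ∂_2 = (21 − 8) − 13 = 0, and ∂_2 has invariant factor 2 > 1, so H_1 = Z/2.
  H_2: rank ker ∂_2 − rank ∂_3 = (14 − 13) − 0 = 1, and there is no ∂_3, so H_2 = Z.

(K is a triangulation of the disjoint union of the real projective plane RP^2 and the 2-sphere S^2.)

H_0 = Z^2,  H_1 = Z/2,  H_2 = Z.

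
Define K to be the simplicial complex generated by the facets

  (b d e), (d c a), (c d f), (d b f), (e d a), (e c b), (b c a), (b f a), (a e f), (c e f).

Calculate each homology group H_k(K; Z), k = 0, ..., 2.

H_0 = Z,  H_1 = Z_2,  H_2 = 0.

Order the vertices as a < b < c < d < e < f. Listing each simplex with vertices in this order, K has dimension 2 with simplices:

  0-simplices (6): a, b, c, d, e, f
  1-simplices (15): ab, ac, ad, ae, af, bc, bd, be, bf, cd, ce, cf, de, df, ef
  2-simplices (10): abc, abf, acd, ade, aef, bce, bde, bdf, cdf, cef

so the chain groups are C_0 ≅ Z^6, C_1 ≅ Z^15, C_2 ≅ Z^10.

The boundary map ∂_1: C_1 → C_0 maps an edge to its endpoints' difference, ∂[p,q] = q − p. For instance
  ∂be = e − b.
The 6×15 boundary matrix has rank 5 and Smith normal form diag(1,1,1,1,1).

The boundary map ∂_2: C_2 → C_1 maps a triangle to the signed sum of its edges. For instance
  ∂abf = bf − af + ab,
  ∂aef = ef − af + ae.
The 15×10 boundary matrix has rank 10 and Smith normal form diag(1,1,1,1,1,1,1,1,1,2).

Now H_k = ker ∂_k / im ∂_{k+1}, so:

  H_0: rank C_0 − rank ∂_1 = 6 − 5 = 1, and the invariant factors of ∂_1 are all 1, so H_0 ≅ Z.
  H_1: rank ker ∂_1 − rank ∂_2 = (15 − 5) − 10 = 0, and ∂_2 has invariant factor 2 > 1, so H_1 ≅ Z_2.
  H_2: rank ker ∂_2 − rank ∂_3 = (10 − 10) − 0 = 0, and there is no ∂_3, so H_2 ≅ 0.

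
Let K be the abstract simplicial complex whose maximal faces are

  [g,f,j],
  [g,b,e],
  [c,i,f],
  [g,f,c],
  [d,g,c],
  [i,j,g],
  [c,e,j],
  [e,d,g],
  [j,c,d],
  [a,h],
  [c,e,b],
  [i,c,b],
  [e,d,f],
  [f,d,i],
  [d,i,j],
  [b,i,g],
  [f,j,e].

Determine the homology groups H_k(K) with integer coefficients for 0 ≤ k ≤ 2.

H_0 ≅ Z^2,  H_1 ≅ Z^2,  H_2 ≅ Z.

Order the vertices as a < b < c < d < e < f < g < h < i < j. Listing each simplex with vertices in this order, K has dimension 2 with simplices:

  0-simplices (10): a, b, c, d, e, f, g, h, i, j
  1-simplices (25): ah, bc, be, bg, bi, cd, ce, cf, cg, ci, cj, de, df, dg, di, dj, ef, eg, ej, fg, fi, fj, gi, gj, ij
  2-simplices (16): bce, bci, beg, bgi, cdg, cdj, cej, cfg, cfi, def, deg, dfi, dij, efj, fgj, gij

giving chain groups C_0 ≅ Z^10, C_1 ≅ Z^25, C_2 ≅ Z^16.

∂_1: C_1 → C_0 is given by ∂[p,q] = [q] − [p].
The 10×25 boundary matrix has rank 8 and Smith normal form diag(1,1,1,1,1,1,1,1).

The boundary map ∂_2: C_2 → C_1 sends each 2-simplex [p,q,r] to [q,r] − [p,r] + [p,q]. For instance
  ∂deg = eg − dg + de,
  ∂cdj = dj − cj + cd.
This gives a 25×16 integer matrix of rank 15; reducing to Smith normal form yields diagonal entries (1,1,1,1,1,1,1,1,1,1,1,1,1,1,1).

Reading off H_k = ker ∂_k / im ∂_{k+1}:

  H_0: rank C_0 − rank ∂_1 = 10 − 8 = 2, and the invariant factors of ∂_1 are all 1, so H_0 ≅ Z^2.
  H_1: rank ker ∂_1 − rank ∂_2 = (25 − 8) − 15 = 2, and the invariant factors of ∂_2 are all 1, so H_1 ≅ Z^2.
  H_2: rank ker ∂_2 − rank ∂_3 = (16 − 15) − 0 = 1, and there is no ∂_3, so H_2 ≅ Z.

As a check, the Euler characteristic is 10 − 25 + 16 = 1, which agrees with 2 − 2 + 1 = 1.
(K is a triangulation of the disjoint union of the torus T^2 and the 1-simplex.)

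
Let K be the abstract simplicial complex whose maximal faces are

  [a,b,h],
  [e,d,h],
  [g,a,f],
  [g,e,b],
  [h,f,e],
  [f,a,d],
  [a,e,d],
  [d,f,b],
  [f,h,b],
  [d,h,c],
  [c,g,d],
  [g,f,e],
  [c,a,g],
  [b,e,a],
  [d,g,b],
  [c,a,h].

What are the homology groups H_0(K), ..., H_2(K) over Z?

Take the total order a < b < c < d < e < f < g < h on the vertex set. Then K (dimension 2) consists of the simplices:

  0-simplices (8): a, b, c, d, e, f, g, h
  1-simplices (24): ab, ac, ad, ae, af, ag, ah, bd, be, bf, bg, bh, cd, cg, ch, de, df, dg, dh, ef, eg, eh, fg, fh
  2-simplices (16): abe, abh, acg, ach, ade, adf, afg, bdf, bdg, beg, bfh, cdg, cdh, deh, efg, efh

Hence C_0 ≅ Z^8, C_1 ≅ Z^24, C_2 ≅ Z^16.

Boundary ∂_1: C_1 → C_0 is given by ∂[p,q] = [q] − [p].
The resulting 8×24 matrix has rank 7, and its Smith normal form has invariant factors (1,1,1,1,1,1,1).

Boundary ∂_2: C_2 → C_1 maps a triangle to the signed sum of its edges. For instance
  ∂bdf = df − bf + bd,
  ∂cdg = dg − cg + cd.
As a 24×16 matrix over Z this has rank 15, with invariant factors (1,1,1,1,1,1,1,1,1,1,1,1,1,1,1).

Reading off H_k = ker ∂_k / im ∂_{k+1}:

  H_0: rank C_0 − rank ∂_1 = 8 − 7 = 1, and the invariant factors of ∂_1 are all 1, so H_0 = Z.
  H_1: rank ker ∂_1 − rank ∂_2 = (24 − 7) − 15 = 2, and the invariant factors of ∂_2 are all 1, so H_1 = Z^2.
  H_2: rank ker ∂_2 − rank ∂_3 = (16 − 15) − 0 = 1, and there is no ∂_3, so H_2 = Z.

H_0 = Z,  H_1 = Z^2,  H_2 = Z.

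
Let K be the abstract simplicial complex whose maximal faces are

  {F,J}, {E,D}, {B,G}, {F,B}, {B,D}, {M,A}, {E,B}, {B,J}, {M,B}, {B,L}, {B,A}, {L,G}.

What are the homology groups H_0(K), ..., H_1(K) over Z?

Order the vertices as A < B < D < E < F < G < J < L < M. Listing each simplex with vertices in this order, K has dimension 1 with simplices:

  0-simplices (9): A, B, D, E, F, G, J, L, M
  1-simplices (12): AB, AM, BD, BE, BF, BG, BJ, BL, BM, DE, FJ, GL

so the chain groups are C_0 ≅ Z^9, C_1 ≅ Z^12.

The boundary map ∂_1: C_1 → C_0 sends each edge [p,q] (with p < q) to q − p.
This gives a 9×12 integer matrix of rank 8; reducing to Smith normal form yields diagonal entries (1,1,1,1,1,1,1,1).

Now H_k = ker ∂_k / im ∂_{k+1}, so:

  H_0: rank C_0 − rank ∂_1 = 9 − 8 = 1, and the invariant factors of ∂_1 are all 1, so H_0 ≅ Z.
  H_1: rank ker ∂_1 − rank ∂_2 = (12 − 8) − 0 = 4, and there is no ∂_2, so H_1 ≅ Z^4.

(K is a triangulation of a wedge of 4 circles.)

H_0 ≅ Z,  H_1 ≅ Z^4.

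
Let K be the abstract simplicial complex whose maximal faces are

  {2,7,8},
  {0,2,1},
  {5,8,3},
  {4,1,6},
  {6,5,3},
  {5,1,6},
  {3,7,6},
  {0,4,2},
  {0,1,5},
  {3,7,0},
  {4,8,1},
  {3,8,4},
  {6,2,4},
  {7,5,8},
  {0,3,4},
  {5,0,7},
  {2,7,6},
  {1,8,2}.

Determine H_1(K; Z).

Order the vertices as 0 < 1 < 2 < 3 < 4 < 5 < 6 < 7 < 8. Listing each simplex with vertices in this order, K has dimension 2 with simplices:

  0-simplices (9): [0], [1], [2], [3], [4], [5], [6], [7], [8]
  1-simplices (27): (27 of them)
  2-simplices (18): [0,1,2], [0,1,5], [0,2,4], [0,3,4], [0,3,7], [0,5,7], [1,2,8], [1,4,6], [1,4,8], [1,5,6], [2,4,6], [2,6,7], [2,7,8], [3,4,8], [3,5,6], [3,5,8], [3,6,7], [5,7,8]

giving chain groups C_0 ≅ Z^9, C_1 ≅ Z^27, C_2 ≅ Z^18.

The boundary map ∂_1: C_1 → C_0 is given by ∂[p,q] = [q] − [p].
As a 9×27 matrix over Z this has rank 8, with invariant factors (1,1,1,1,1,1,1,1).

The boundary map ∂_2: C_2 → C_1 maps a triangle to the signed sum of its edges. For instance
  ∂[1,4,8] = [4,8] − [1,8] + [1,4],
  ∂[0,2,4] = [2,4] − [0,4] + [0,2].
The resulting 27×18 matrix has rank 18, and its Smith normal form has invariant factors (1,1,1,1,1,1,1,1,1,1,1,1,1,1,1,1,1,2).

Computing H_k = (kernel of ∂_k) / (image of ∂_{k+1}):

  H_1: rank ker ∂_1 − rank ∂_2 = (27 − 8) − 18 = 1, and ∂_2 has invariant factor 2 > 1, so H_1 ≅ Z ⊕ Z/2Z.

H_1 ≅ Z ⊕ Z/2Z.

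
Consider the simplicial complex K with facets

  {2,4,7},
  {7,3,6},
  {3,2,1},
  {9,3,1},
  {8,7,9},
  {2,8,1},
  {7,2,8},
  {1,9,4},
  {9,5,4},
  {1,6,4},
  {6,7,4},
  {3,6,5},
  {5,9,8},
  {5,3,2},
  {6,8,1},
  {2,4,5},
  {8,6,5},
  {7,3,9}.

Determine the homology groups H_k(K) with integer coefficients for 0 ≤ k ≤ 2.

H_0 = Z,  H_1 = Z^2,  H_2 = Z.

Fix the vertex order 1 < 2 < 3 < 4 < 5 < 6 < 7 < 8 < 9 and write every simplex with vertices in increasing order. Then dim K = 2 and the simplices of K are:

  0-simplices (9): [1], [2], [3], [4], [5], [6], [7], [8], [9]
  1-simplices (27): (27 of them)
  2-simplices (18): [1,2,3], [1,2,8], [1,3,9], [1,4,6], [1,4,9], [1,6,8], [2,3,5], [2,4,5], [2,4,7], [2,7,8], [3,5,6], [3,6,7], [3,7,9], [4,5,9], [4,6,7], [5,6,8], [5,8,9], [7,8,9]

giving chain groups C_0 ≅ Z^9, C_1 ≅ Z^27, C_2 ≅ Z^18.

The boundary map ∂_1: C_1 → C_0 maps an edge to its endpoints' difference, ∂[p,q] = q − p.
The 9×27 boundary matrix has rank 8 and Smith normal form diag(1,1,1,1,1,1,1,1).

Boundary ∂_2: C_2 → C_1 maps a triangle to the signed sum of its edges. For instance
  ∂[2,3,5] = [3,5] − [2,5] + [2,3],
  ∂[1,2,8] = [2,8] − [1,8] + [1,2].
This gives a 27×18 integer matrix of rank 17; reducing to Smith normal form yields diagonal entries (1,1,1,1,1,1,1,1,1,1,1,1,1,1,1,1,1).

Reading off H_k = ker ∂_k / im ∂_{k+1}:

  H_0: rank C_0 − rank ∂_1 = 9 − 8 = 1, and the invariant factors of ∂_1 are all 1, so H_0 ≅ Z.
  H_1: rank ker ∂_1 − rank ∂_2 = (27 − 8) − 17 = 2, and the invariant factors of ∂_2 are all 1, so H_1 ≅ Z^2.
  H_2: rank ker ∂_2 − rank ∂_3 = (18 − 17) − 0 = 1, and there is no ∂_3, so H_2 ≅ Z.

(K is a triangulation of the torus T^2.)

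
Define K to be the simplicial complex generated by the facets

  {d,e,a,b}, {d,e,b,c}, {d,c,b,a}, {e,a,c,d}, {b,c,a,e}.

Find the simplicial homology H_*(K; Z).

Order the vertices as a < b < c < d < e. Listing each simplex with vertices in this order, K has dimension 3 with simplices:

  0-simplices (5): a, b, c, d, e
  1-simplices (10): ab, ac, ad, ae, bc, bd, be, cd, ce, de
  2-simplices (10): abc, abd, abe, acd, ace, ade, bcd, bce, bde, cde
  3-simplices (5): abcd, abce, abde, acde, bcde

so the chain groups are C_0 ≅ Z^5, C_1 ≅ Z^10, C_2 ≅ Z^10, C_3 ≅ Z^5.

The boundary map ∂_1: C_1 → C_0 is given by ∂[p,q] = [q] − [p]. For instance
  ∂cd = d − c.
As a 5×10 matrix over Z this has rank 4, with invariant factors (1,1,1,1).

The boundary map ∂_2: C_2 → C_1 maps a triangle to the signed sum of its edges. For instance
  ∂abe = be − ae + ab,
  ∂ade = de − ae + ad.
The resulting 10×10 matrix has rank 6, and its Smith normal form has invariant factors (1,1,1,1,1,1).

The boundary map ∂_3: C_3 → C_2 sends each 3-simplex σ to the alternating sum Σ_i (−1)^i (σ with its i-th vertex removed). For instance
  ∂abde = bde − ade + abe − abd,
  ∂abcd = bcd − acd + abd − abc.
This gives a 10×5 integer matrix of rank 4; reducing to Smith normal form yields diagonal entries (1,1,1,1).

Reading off H_k = ker ∂_k / im ∂_{k+1}:

  H_0: rank C_0 − rank ∂_1 = 5 − 4 = 1, and the invariant factors of ∂_1 are all 1, so H_0 ≅ Z.
  H_1: rank ker ∂_1 − rank ∂_2 = (10 − 4) − 6 = 0, and the invariant factors of ∂_2 are all 1, so H_1 ≅ 0.
  H_2: rank ker ∂_2 − rank ∂_3 = (10 − 6) − 4 = 0, and the invariant factors of ∂_3 are all 1, so H_2 ≅ 0.
  H_3: rank ker ∂_3 − rank ∂_4 = (5 − 4) − 0 = 1, and there is no ∂_4, so H_3 ≅ Z.

(K is a triangulation of the 3-sphere S^3.)

H_0 = Z,  H_1 = 0,  H_2 = 0,  H_3 = Z.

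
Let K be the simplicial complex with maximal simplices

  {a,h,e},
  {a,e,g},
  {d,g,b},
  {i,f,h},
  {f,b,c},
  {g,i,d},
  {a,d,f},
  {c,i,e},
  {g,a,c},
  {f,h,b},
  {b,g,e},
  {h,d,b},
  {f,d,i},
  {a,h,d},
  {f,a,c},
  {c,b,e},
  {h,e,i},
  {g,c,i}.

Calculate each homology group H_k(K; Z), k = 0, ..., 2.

We work with the vertex ordering a < b < c < d < e < f < g < h < i. The simplices of K, each written with vertices in increasing order, are:

  0-simplices (9): a, b, c, d, e, f, g, h, i
  1-simplices (27): ac, ad, ae, af, ag, ah, bc, bd, be, bf, bg, bh, ce, cf, cg, ci, df, dg, dh, di, eg, eh, ei, fh, fi, gi, hi
  2-simplices (18): acf, acg, adf, adh, aeg, aeh, bce, bcf, bdg, bdh, beg, bfh, cei, cgi, dfi, dgi, ehi, fhi

so the chain groups are C_0 ≅ Z^9, C_1 ≅ Z^27, C_2 ≅ Z^18.

∂_1: C_1 → C_0 is given by ∂[p,q] = [q] − [p].
The 9×27 boundary matrix has rank 8 and Smith normal form diag(1,1,1,1,1,1,1,1).

Boundary ∂_2: C_2 → C_1 acts by ∂[p,q,r] = [q,r] − [p,r] + [p,q]. For instance
  ∂ehi = hi − ei + eh,
  ∂adh = dh − ah + ad.
The 27×18 boundary matrix has rank 18 and Smith normal form diag(1,1,1,1,1,1,1,1,1,1,1,1,1,1,1,1,1,2).

From H_k ≅ ker(∂_k) / im(∂_{k+1}) we obtain:

  H_0: rank C_0 − rank ∂_1 = 9 − 8 = 1, and the invariant factors of ∂_1 are all 1, so H_0 ≅ Z.
  H_1: rank ker ∂_1 − rank ∂_2 = (27 − 8) − 18 = 1, and ∂_2 has invariant factor 2 > 1, so H_1 ≅ Z ⊕ Z/2Z.
  H_2: rank ker ∂_2 − rank ∂_3 = (18 − 18) − 0 = 0, and there is no ∂_3, so H_2 ≅ 0.

H_0 ≅ Z,  H_1 ≅ Z ⊕ Z/2Z,  H_2 = 0.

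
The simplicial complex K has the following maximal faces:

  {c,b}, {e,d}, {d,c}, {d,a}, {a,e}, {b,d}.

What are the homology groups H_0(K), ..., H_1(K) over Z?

Take the total order a < b < c < d < e on the vertex set. Then K (dimension 1) consists of the simplices:

  0-simplices (5): a, b, c, d, e
  1-simplices (6): ad, ae, bc, bd, cd, de

so the chain groups are C_0 ≅ Z^5, C_1 ≅ Z^6.

∂_1: C_1 → C_0 maps an edge to its endpoints' difference, ∂[p,q] = q − p.
The 5×6 boundary matrix has rank 4 and Smith normal form diag(1,1,1,1).

Computing H_k = (kernel of ∂_k) / (image of ∂_{k+1}):

  H_0: rank C_0 − rank ∂_1 = 5 − 4 = 1, and the invariant factors of ∂_1 are all 1, so H_0 = Z.
  H_1: rank ker ∂_1 − rank ∂_2 = (6 − 4) − 0 = 2, and there is no ∂_2, so H_1 = Z^2.

H_0 ≅ Z,  H_1 ≅ Z^2.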